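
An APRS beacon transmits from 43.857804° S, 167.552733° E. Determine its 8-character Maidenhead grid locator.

Offset from 180°W / 90°S: lon 347.55273°, lat 46.14220°.
Field (20°×10°, letters A–R): lon ⌊347.55273/20⌋ = 17 → R; lat ⌊46.14220/10⌋ = 4 → E.
Square (2°×1°, digits 0–9): lon ⌊7.55273/2⌋ = 3; lat ⌊6.14220/1⌋ = 6.
Subsquare (5′×2.5′, letters a–x): lon ⌊1.55273/0.0833333⌋ = 18 → s; lat ⌊0.14220/0.0416667⌋ = 3 → d.
Extended square (30″×15″, digits 0–9): lon ⌊0.05273/0.00833333⌋ = 6; lat ⌊0.01720/0.00416667⌋ = 4.

RE36sd64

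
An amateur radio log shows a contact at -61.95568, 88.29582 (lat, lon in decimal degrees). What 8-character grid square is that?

NC48db50

Add 180° to longitude and 90° to latitude: 268.29582, 28.04432.
Field (20°×10°, letters A–R): 268.29582/20 → 13 → N, 28.04432/10 → 2 → C; chars NC.
Square (2°×1°, digits 0–9): 8.29582/2 → 4, 8.04432/1 → 8; chars 48.
Subsquare (5′×2.5′, letters a–x): 0.29582/0.0833333 → 3 → d, 0.04432/0.0416667 → 1 → b; chars db.
Extended square (30″×15″, digits 0–9): 0.04582/0.00833333 → 5, 0.00265/0.00416667 → 0; chars 50.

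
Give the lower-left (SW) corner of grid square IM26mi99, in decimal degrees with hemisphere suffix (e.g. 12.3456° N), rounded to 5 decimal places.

Field I=8, M=12: +8·20° lon, +12·10° lat → SW at lon -20°, lat 30°.
Square 2, 6: +2·2° lon, +6·1° lat → SW at lon -16°, lat 36°.
Subsquare m=12, i=8: +12·0.0833333° lon, +8·0.0416667° lat → SW at lon -15°, lat 36.3333°.
Extended square 9, 9: +9·0.00833333° lon, +9·0.00416667° lat → SW at lon -14.925°, lat 36.3708°.
latitude 36.37083° N, longitude 14.92500° W.

36.37083° N, 14.92500° W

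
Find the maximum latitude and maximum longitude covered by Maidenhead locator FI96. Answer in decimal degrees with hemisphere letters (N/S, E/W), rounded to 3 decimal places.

3.000° S, 60.000° W

Field F=5, I=8: +5·20° lon, +8·10° lat → SW at lon -80°, lat -10°.
Square 9, 6: +9·2° lon, +6·1° lat → SW at lon -62°, lat -4°.
Cell spans 2° lon × 1° lat. NE corner is SW corner plus one full cell.
latitude 3.000° S, longitude 60.000° W.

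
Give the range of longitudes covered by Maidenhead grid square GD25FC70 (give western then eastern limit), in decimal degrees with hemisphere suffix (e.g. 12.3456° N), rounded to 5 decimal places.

Field G=6, D=3: +6·20° lon, +3·10° lat → SW at lon -60°, lat -60°.
Square 2, 5: +2·2° lon, +5·1° lat → SW at lon -56°, lat -55°.
Subsquare f=5, c=2: +5·0.0833333° lon, +2·0.0416667° lat → SW at lon -55.5833°, lat -54.9167°.
Extended square 7, 0: +7·0.00833333° lon, +0·0.00416667° lat → SW at lon -55.525°, lat -54.9167°.
Cell spans 0.00833333° lon × 0.00416667° lat.
west 55.52500° W, east 55.51667° W.

55.52500° W, 55.51667° W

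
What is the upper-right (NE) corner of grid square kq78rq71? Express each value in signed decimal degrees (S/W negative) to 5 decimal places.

Field K=10, Q=16: +10·20° lon, +16·10° lat → SW at lon 20°, lat 70°.
Square 7, 8: +7·2° lon, +8·1° lat → SW at lon 34°, lat 78°.
Subsquare r=17, q=16: +17·0.0833333° lon, +16·0.0416667° lat → SW at lon 35.4167°, lat 78.6667°.
Extended square 7, 1: +7·0.00833333° lon, +1·0.00416667° lat → SW at lon 35.475°, lat 78.6708°.
Cell spans 0.00833333° lon × 0.00416667° lat. NE corner is SW corner plus one full cell.
latitude 78.67500, longitude 35.48333.

78.67500, 35.48333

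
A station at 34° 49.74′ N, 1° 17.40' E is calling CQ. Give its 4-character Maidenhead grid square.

Shift to the Maidenhead origin (180°W, 90°S): lon 181.29, lat 124.83.
Field: lon ⌊181.29/20⌋ = 9 → J; lat ⌊124.83/10⌋ = 12 → M.
Square: lon ⌊1.29/2⌋ = 0; lat ⌊4.83/1⌋ = 4.

JM04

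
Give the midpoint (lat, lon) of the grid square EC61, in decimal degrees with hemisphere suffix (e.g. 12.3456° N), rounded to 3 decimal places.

68.500° S, 87.000° W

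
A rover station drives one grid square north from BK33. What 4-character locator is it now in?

Latitude square 3; +1 → 4.
The longitude characters are unchanged.

BK34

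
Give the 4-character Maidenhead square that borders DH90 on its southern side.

DG99

Latitude square 0; −1 → -1, wraps to 9, carry into field.
Latitude field H = 7; −1 → 6 = G.
The longitude characters are unchanged.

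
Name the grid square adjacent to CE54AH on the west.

Longitude subsquare a = 0; −1 → -1, wraps to 23 = x, carry into square.
Longitude square 5; −1 → 4.
The latitude characters are unchanged.

CE44xh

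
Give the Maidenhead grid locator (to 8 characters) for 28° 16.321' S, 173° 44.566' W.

AG31dr04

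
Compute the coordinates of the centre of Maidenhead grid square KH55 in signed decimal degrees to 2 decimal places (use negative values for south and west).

-14.50, 31.00

Field K=10, H=7: +10·20° lon, +7·10° lat → SW at lon 20°, lat -20°.
Square 5, 5: +5·2° lon, +5·1° lat → SW at lon 30°, lat -15°.
Cell spans 2° lon × 1° lat. Centre is SW corner plus half of each.
latitude -14.50, longitude 31.00.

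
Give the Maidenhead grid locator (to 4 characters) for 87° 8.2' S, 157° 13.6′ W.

Shift to the Maidenhead origin (180°W, 90°S): lon 22.77, lat 2.86.
Field (20°×10°, letters A–R): 22.77/20 → 1 → B, 2.86/10 → 0 → A; chars BA.
Square (2°×1°, digits 0–9): 2.77/2 → 1, 2.86/1 → 2; chars 12.

BA12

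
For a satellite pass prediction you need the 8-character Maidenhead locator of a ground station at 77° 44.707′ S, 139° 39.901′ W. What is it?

CB02eg01

Add 180° to longitude and 90° to latitude: 40.33498, 12.25488.
Field: lon ⌊40.33498/20⌋ = 2 → C; lat ⌊12.25488/10⌋ = 1 → B.
Square: lon ⌊0.33498/2⌋ = 0; lat ⌊2.25488/1⌋ = 2.
Subsquare: lon ⌊0.33498/0.0833333⌋ = 4 → e; lat ⌊0.25488/0.0416667⌋ = 6 → g.
Extended square: lon ⌊0.00165/0.00833333⌋ = 0; lat ⌊0.00488/0.00416667⌋ = 1.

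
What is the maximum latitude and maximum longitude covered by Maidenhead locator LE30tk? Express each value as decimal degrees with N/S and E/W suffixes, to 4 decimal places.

49.5417° S, 47.6667° E

Field L=11, E=4: +11·20° lon, +4·10° lat → SW at lon 40°, lat -50°.
Square 3, 0: +3·2° lon, +0·1° lat → SW at lon 46°, lat -50°.
Subsquare t=19, k=10: +19·0.0833333° lon, +10·0.0416667° lat → SW at lon 47.5833°, lat -49.5833°.
Cell spans 0.0833333° lon × 0.0416667° lat. NE corner is SW corner plus one full cell.
latitude 49.5417° S, longitude 47.6667° E.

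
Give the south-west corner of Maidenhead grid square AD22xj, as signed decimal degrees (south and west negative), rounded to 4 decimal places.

-57.6250, -174.0833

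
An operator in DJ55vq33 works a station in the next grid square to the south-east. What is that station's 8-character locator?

DJ55vq42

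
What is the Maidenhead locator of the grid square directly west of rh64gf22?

Longitude extended square 2; −1 → 1.
The latitude characters are unchanged.

RH64gf12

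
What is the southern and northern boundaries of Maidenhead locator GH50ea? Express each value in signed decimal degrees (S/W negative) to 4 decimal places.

-20.0000, -19.9583

Field G=6, H=7: +6·20° lon, +7·10° lat → SW at lon -60°, lat -20°.
Square 5, 0: +5·2° lon, +0·1° lat → SW at lon -50°, lat -20°.
Subsquare e=4, a=0: +4·0.0833333° lon, +0·0.0416667° lat → SW at lon -49.6667°, lat -20°.
Cell spans 0.0833333° lon × 0.0416667° lat.
south -20.0000, north -19.9583.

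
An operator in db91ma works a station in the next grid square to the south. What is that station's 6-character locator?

DB90mx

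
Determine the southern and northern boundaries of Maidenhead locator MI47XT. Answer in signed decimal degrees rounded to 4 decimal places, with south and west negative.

-2.2083, -2.1667

Field M=12, I=8: +12·20° lon, +8·10° lat → SW at lon 60°, lat -10°.
Square 4, 7: +4·2° lon, +7·1° lat → SW at lon 68°, lat -3°.
Subsquare x=23, t=19: +23·0.0833333° lon, +19·0.0416667° lat → SW at lon 69.9167°, lat -2.20833°.
Cell spans 0.0833333° lon × 0.0416667° lat.
south -2.2083, north -2.1667.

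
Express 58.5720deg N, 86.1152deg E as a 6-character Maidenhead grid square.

NO38bn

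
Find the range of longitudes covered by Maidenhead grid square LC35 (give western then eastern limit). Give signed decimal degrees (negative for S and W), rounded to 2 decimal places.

Field L=11, C=2: +11·20° lon, +2·10° lat → SW at lon 40°, lat -70°.
Square 3, 5: +3·2° lon, +5·1° lat → SW at lon 46°, lat -65°.
Cell spans 2° lon × 1° lat.
west 46.00, east 48.00.

46.00, 48.00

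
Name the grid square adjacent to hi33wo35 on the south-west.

HI33wo24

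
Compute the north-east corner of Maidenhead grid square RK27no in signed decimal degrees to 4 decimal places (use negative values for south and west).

Field R=17, K=10: +17·20° lon, +10·10° lat → SW at lon 160°, lat 10°.
Square 2, 7: +2·2° lon, +7·1° lat → SW at lon 164°, lat 17°.
Subsquare n=13, o=14: +13·0.0833333° lon, +14·0.0416667° lat → SW at lon 165.083°, lat 17.5833°.
Cell spans 0.0833333° lon × 0.0416667° lat. NE corner is SW corner plus one full cell.
latitude 17.6250, longitude 165.1667.

17.6250, 165.1667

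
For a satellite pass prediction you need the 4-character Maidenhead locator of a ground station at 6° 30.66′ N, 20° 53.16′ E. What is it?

KJ06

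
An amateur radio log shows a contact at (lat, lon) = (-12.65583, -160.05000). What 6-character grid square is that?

Add 180° to longitude and 90° to latitude: 19.9500, 77.3442.
Field (20°×10°, letters A–R): 19.9500/20 → 0 → A, 77.3442/10 → 7 → H; chars AH.
Square (2°×1°, digits 0–9): 19.9500/2 → 9, 7.3442/1 → 7; chars 97.
Subsquare (5′×2.5′, letters a–x): 1.9500/0.0833333 → 23 → x, 0.3442/0.0416667 → 8 → i; chars xi.

AH97xi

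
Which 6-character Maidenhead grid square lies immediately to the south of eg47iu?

Latitude subsquare u = 20; −1 → 19 = t.
The longitude characters are unchanged.

EG47it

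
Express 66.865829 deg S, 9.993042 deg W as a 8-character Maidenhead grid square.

IC53ad02

Offset from 180°W / 90°S: lon 170.00696°, lat 23.13417°.
Field: 170.00696/20 → 8 → I, 23.13417/10 → 2 → C; chars IC.
Square: 10.00696/2 → 5, 3.13417/1 → 3; chars 53.
Subsquare: 0.00696/0.0833333 → 0 → a, 0.13417/0.0416667 → 3 → d; chars ad.
Extended square: 0.00696/0.00833333 → 0, 0.00917/0.00416667 → 2; chars 02.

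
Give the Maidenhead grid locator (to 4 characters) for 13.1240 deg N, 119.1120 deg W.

Offset from 180°W / 90°S: lon 60.89°, lat 103.12°.
Field (20°×10°, letters A–R): lon ⌊60.89/20⌋ = 3 → D; lat ⌊103.12/10⌋ = 10 → K.
Square (2°×1°, digits 0–9): lon ⌊0.89/2⌋ = 0; lat ⌊3.12/1⌋ = 3.

DK03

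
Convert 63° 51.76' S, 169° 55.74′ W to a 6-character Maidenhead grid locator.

AC56ad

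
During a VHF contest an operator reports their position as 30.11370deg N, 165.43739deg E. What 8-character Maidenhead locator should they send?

Shift to the Maidenhead origin (180°W, 90°S): lon 345.43739, lat 120.11370.
Field: lon ⌊345.43739/20⌋ = 17 → R; lat ⌊120.11370/10⌋ = 12 → M.
Square: lon ⌊5.43739/2⌋ = 2; lat ⌊0.11370/1⌋ = 0.
Subsquare: lon ⌊1.43739/0.0833333⌋ = 17 → r; lat ⌊0.11370/0.0416667⌋ = 2 → c.
Extended square: lon ⌊0.02072/0.00833333⌋ = 2; lat ⌊0.03037/0.00416667⌋ = 7.

RM20rc27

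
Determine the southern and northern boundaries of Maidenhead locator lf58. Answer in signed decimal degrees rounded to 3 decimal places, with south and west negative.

-32.000, -31.000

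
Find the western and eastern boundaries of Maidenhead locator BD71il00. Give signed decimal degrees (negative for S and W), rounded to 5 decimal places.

-145.33333, -145.32500

Field B=1, D=3: +1·20° lon, +3·10° lat → SW at lon -160°, lat -60°.
Square 7, 1: +7·2° lon, +1·1° lat → SW at lon -146°, lat -59°.
Subsquare i=8, l=11: +8·0.0833333° lon, +11·0.0416667° lat → SW at lon -145.333°, lat -58.5417°.
Extended square 0, 0: +0·0.00833333° lon, +0·0.00416667° lat → SW at lon -145.333°, lat -58.5417°.
Cell spans 0.00833333° lon × 0.00416667° lat.
west -145.33333, east -145.32500.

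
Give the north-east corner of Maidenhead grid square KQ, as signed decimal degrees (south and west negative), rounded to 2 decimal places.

80.00, 40.00

Field K=10, Q=16: +10·20° lon, +16·10° lat → SW at lon 20°, lat 70°.
Cell spans 20° lon × 10° lat. NE corner is SW corner plus one full cell.
latitude 80.00, longitude 40.00.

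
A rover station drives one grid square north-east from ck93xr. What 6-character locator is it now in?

DK03as

Longitude subsquare x = 23; +1 → 24, wraps to 0 = a, carry into square.
Longitude square 9; +1 → 10, wraps to 0, carry into field.
Longitude field C = 2; +1 → 3 = D.
Latitude subsquare r = 17; +1 → 18 = s.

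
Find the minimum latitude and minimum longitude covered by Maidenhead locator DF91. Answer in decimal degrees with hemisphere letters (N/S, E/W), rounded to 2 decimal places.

39.00° S, 102.00° W

Field D=3, F=5: +3·20° lon, +5·10° lat → SW at lon -120°, lat -40°.
Square 9, 1: +9·2° lon, +1·1° lat → SW at lon -102°, lat -39°.
latitude 39.00° S, longitude 102.00° W.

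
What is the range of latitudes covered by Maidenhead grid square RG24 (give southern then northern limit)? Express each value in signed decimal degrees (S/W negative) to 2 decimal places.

-26.00, -25.00

Field R=17, G=6: +17·20° lon, +6·10° lat → SW at lon 160°, lat -30°.
Square 2, 4: +2·2° lon, +4·1° lat → SW at lon 164°, lat -26°.
Cell spans 2° lon × 1° lat.
south -26.00, north -25.00.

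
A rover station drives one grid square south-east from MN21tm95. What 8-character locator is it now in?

MN21um04

Longitude extended square 9; +1 → 10, wraps to 0, carry into subsquare.
Longitude subsquare t = 19; +1 → 20 = u.
Latitude extended square 5; −1 → 4.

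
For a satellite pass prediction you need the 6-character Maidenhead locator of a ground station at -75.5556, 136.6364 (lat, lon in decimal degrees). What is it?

PB84hk

Offset from 180°W / 90°S: lon 316.6364°, lat 14.4444°.
Field: 316.6364/20 → 15 → P, 14.4444/10 → 1 → B; chars PB.
Square: 16.6364/2 → 8, 4.4444/1 → 4; chars 84.
Subsquare: 0.6364/0.0833333 → 7 → h, 0.4444/0.0416667 → 10 → k; chars hk.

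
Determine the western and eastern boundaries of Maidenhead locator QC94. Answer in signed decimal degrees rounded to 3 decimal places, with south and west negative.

158.000, 160.000

Field Q=16, C=2: +16·20° lon, +2·10° lat → SW at lon 140°, lat -70°.
Square 9, 4: +9·2° lon, +4·1° lat → SW at lon 158°, lat -66°.
Cell spans 2° lon × 1° lat.
west 158.000, east 160.000.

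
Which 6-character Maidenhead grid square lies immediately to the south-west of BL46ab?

Longitude subsquare a = 0; −1 → -1, wraps to 23 = x, carry into square.
Longitude square 4; −1 → 3.
Latitude subsquare b = 1; −1 → 0 = a.

BL36xa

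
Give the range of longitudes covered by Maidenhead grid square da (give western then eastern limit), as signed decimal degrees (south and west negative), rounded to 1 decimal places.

-120.0, -100.0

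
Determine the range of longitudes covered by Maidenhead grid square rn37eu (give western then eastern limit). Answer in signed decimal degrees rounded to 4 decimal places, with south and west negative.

Field R=17, N=13: +17·20° lon, +13·10° lat → SW at lon 160°, lat 40°.
Square 3, 7: +3·2° lon, +7·1° lat → SW at lon 166°, lat 47°.
Subsquare e=4, u=20: +4·0.0833333° lon, +20·0.0416667° lat → SW at lon 166.333°, lat 47.8333°.
Cell spans 0.0833333° lon × 0.0416667° lat.
west 166.3333, east 166.4167.

166.3333, 166.4167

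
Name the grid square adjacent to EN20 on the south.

Latitude square 0; −1 → -1, wraps to 9, carry into field.
Latitude field N = 13; −1 → 12 = M.
The longitude characters are unchanged.

EM29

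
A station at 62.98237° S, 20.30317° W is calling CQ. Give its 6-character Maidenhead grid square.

HC97ua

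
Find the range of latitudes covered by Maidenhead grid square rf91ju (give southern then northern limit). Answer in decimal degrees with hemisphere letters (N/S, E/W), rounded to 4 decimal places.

38.1667° S, 38.1250° S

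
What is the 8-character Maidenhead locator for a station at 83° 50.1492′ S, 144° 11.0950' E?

Add 180° to longitude and 90° to latitude: 324.18492, 6.16418.
Field (20°×10°, letters A–R): lon ⌊324.18492/20⌋ = 16 → Q; lat ⌊6.16418/10⌋ = 0 → A.
Square (2°×1°, digits 0–9): lon ⌊4.18492/2⌋ = 2; lat ⌊6.16418/1⌋ = 6.
Subsquare (5′×2.5′, letters a–x): lon ⌊0.18492/0.0833333⌋ = 2 → c; lat ⌊0.16418/0.0416667⌋ = 3 → d.
Extended square (30″×15″, digits 0–9): lon ⌊0.01825/0.00833333⌋ = 2; lat ⌊0.03918/0.00416667⌋ = 9.

QA26cd29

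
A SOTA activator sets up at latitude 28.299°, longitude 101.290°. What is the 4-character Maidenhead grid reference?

OL08

Add 180° to longitude and 90° to latitude: 281.29, 118.30.
Field (20°×10°, letters A–R): 281.29/20 → 14 → O, 118.30/10 → 11 → L; chars OL.
Square (2°×1°, digits 0–9): 1.29/2 → 0, 8.30/1 → 8; chars 08.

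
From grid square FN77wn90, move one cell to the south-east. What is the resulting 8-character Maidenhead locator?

FN77xm09

Longitude extended square 9; +1 → 10, wraps to 0, carry into subsquare.
Longitude subsquare w = 22; +1 → 23 = x.
Latitude extended square 0; −1 → -1, wraps to 9, carry into subsquare.
Latitude subsquare n = 13; −1 → 12 = m.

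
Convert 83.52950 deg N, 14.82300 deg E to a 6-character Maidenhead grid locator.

JR73jm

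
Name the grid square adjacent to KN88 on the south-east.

KN97

Longitude square 8; +1 → 9.
Latitude square 8; −1 → 7.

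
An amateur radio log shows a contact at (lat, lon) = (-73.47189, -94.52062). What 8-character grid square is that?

EB26rm76

Offset from 180°W / 90°S: lon 85.47938°, lat 16.52811°.
Field (20°×10°, letters A–R): lon ⌊85.47938/20⌋ = 4 → E; lat ⌊16.52811/10⌋ = 1 → B.
Square (2°×1°, digits 0–9): lon ⌊5.47938/2⌋ = 2; lat ⌊6.52811/1⌋ = 6.
Subsquare (5′×2.5′, letters a–x): lon ⌊1.47938/0.0833333⌋ = 17 → r; lat ⌊0.52811/0.0416667⌋ = 12 → m.
Extended square (30″×15″, digits 0–9): lon ⌊0.06271/0.00833333⌋ = 7; lat ⌊0.02811/0.00416667⌋ = 6.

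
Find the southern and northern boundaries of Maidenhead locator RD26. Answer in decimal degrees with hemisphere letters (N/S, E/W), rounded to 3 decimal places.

54.000° S, 53.000° S

Field R=17, D=3: +17·20° lon, +3·10° lat → SW at lon 160°, lat -60°.
Square 2, 6: +2·2° lon, +6·1° lat → SW at lon 164°, lat -54°.
Cell spans 2° lon × 1° lat.
south 54.000° S, north 53.000° S.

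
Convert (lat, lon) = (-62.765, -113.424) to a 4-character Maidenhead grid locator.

DC37

Shift to the Maidenhead origin (180°W, 90°S): lon 66.58, lat 27.23.
Field (20°×10°, letters A–R): 66.58/20 → 3 → D, 27.23/10 → 2 → C; chars DC.
Square (2°×1°, digits 0–9): 6.58/2 → 3, 7.23/1 → 7; chars 37.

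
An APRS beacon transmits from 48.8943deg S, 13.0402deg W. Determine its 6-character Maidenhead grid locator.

IE31lc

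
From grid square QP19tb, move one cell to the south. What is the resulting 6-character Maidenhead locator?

Latitude subsquare b = 1; −1 → 0 = a.
The longitude characters are unchanged.

QP19ta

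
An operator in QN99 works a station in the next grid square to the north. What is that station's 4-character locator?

QO90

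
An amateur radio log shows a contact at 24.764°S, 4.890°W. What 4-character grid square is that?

IG75

Shift to the Maidenhead origin (180°W, 90°S): lon 175.11, lat 65.24.
Field: 175.11/20 → 8 → I, 65.24/10 → 6 → G; chars IG.
Square: 15.11/2 → 7, 5.24/1 → 5; chars 75.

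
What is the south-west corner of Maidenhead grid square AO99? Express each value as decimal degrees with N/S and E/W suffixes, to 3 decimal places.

59.000° N, 162.000° W

Field A=0, O=14: +0·20° lon, +14·10° lat → SW at lon -180°, lat 50°.
Square 9, 9: +9·2° lon, +9·1° lat → SW at lon -162°, lat 59°.
latitude 59.000° N, longitude 162.000° W.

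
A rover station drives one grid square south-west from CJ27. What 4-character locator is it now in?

CJ16

Longitude square 2; −1 → 1.
Latitude square 7; −1 → 6.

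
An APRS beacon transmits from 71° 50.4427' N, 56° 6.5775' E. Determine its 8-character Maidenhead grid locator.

LQ81bu31

Offset from 180°W / 90°S: lon 236.10962°, lat 161.84071°.
Field (20°×10°, letters A–R): lon ⌊236.10962/20⌋ = 11 → L; lat ⌊161.84071/10⌋ = 16 → Q.
Square (2°×1°, digits 0–9): lon ⌊16.10962/2⌋ = 8; lat ⌊1.84071/1⌋ = 1.
Subsquare (5′×2.5′, letters a–x): lon ⌊0.10962/0.0833333⌋ = 1 → b; lat ⌊0.84071/0.0416667⌋ = 20 → u.
Extended square (30″×15″, digits 0–9): lon ⌊0.02629/0.00833333⌋ = 3; lat ⌊0.00738/0.00416667⌋ = 1.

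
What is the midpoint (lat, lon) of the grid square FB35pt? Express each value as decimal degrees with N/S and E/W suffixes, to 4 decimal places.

Field F=5, B=1: +5·20° lon, +1·10° lat → SW at lon -80°, lat -80°.
Square 3, 5: +3·2° lon, +5·1° lat → SW at lon -74°, lat -75°.
Subsquare p=15, t=19: +15·0.0833333° lon, +19·0.0416667° lat → SW at lon -72.75°, lat -74.2083°.
Cell spans 0.0833333° lon × 0.0416667° lat. Centre is SW corner plus half of each.
latitude 74.1875° S, longitude 72.7083° W.

74.1875° S, 72.7083° W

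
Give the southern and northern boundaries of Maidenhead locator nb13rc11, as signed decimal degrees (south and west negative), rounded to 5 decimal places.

-76.91250, -76.90833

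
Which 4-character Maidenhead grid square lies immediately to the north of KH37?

Latitude square 7; +1 → 8.
The longitude characters are unchanged.

KH38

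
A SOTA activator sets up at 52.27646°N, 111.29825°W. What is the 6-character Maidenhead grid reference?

Offset from 180°W / 90°S: lon 68.7018°, lat 142.2765°.
Field (20°×10°, letters A–R): lon ⌊68.7018/20⌋ = 3 → D; lat ⌊142.2765/10⌋ = 14 → O.
Square (2°×1°, digits 0–9): lon ⌊8.7018/2⌋ = 4; lat ⌊2.2765/1⌋ = 2.
Subsquare (5′×2.5′, letters a–x): lon ⌊0.7018/0.0833333⌋ = 8 → i; lat ⌊0.2765/0.0416667⌋ = 6 → g.

DO42ig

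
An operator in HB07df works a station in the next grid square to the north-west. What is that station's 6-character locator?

HB07cg

Longitude subsquare d = 3; −1 → 2 = c.
Latitude subsquare f = 5; +1 → 6 = g.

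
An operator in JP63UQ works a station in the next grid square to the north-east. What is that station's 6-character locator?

Longitude subsquare u = 20; +1 → 21 = v.
Latitude subsquare q = 16; +1 → 17 = r.

JP63vr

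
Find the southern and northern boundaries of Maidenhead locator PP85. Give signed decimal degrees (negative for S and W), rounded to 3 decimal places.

Field P=15, P=15: +15·20° lon, +15·10° lat → SW at lon 120°, lat 60°.
Square 8, 5: +8·2° lon, +5·1° lat → SW at lon 136°, lat 65°.
Cell spans 2° lon × 1° lat.
south 65.000, north 66.000.

65.000, 66.000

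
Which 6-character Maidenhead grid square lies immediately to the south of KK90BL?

KK90bk

Latitude subsquare l = 11; −1 → 10 = k.
The longitude characters are unchanged.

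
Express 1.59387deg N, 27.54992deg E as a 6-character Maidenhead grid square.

KJ31so

Shift to the Maidenhead origin (180°W, 90°S): lon 207.5499, lat 91.5939.
Field: lon ⌊207.5499/20⌋ = 10 → K; lat ⌊91.5939/10⌋ = 9 → J.
Square: lon ⌊7.5499/2⌋ = 3; lat ⌊1.5939/1⌋ = 1.
Subsquare: lon ⌊1.5499/0.0833333⌋ = 18 → s; lat ⌊0.5939/0.0416667⌋ = 14 → o.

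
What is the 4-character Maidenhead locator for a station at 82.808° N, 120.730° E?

Shift to the Maidenhead origin (180°W, 90°S): lon 300.73, lat 172.81.
Field: 300.73/20 → 15 → P, 172.81/10 → 17 → R; chars PR.
Square: 0.73/2 → 0, 2.81/1 → 2; chars 02.

PR02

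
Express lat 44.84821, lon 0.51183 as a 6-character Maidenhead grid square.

Add 180° to longitude and 90° to latitude: 180.5118, 134.8482.
Field: 180.5118/20 → 9 → J, 134.8482/10 → 13 → N; chars JN.
Square: 0.5118/2 → 0, 4.8482/1 → 4; chars 04.
Subsquare: 0.5118/0.0833333 → 6 → g, 0.8482/0.0416667 → 20 → u; chars gu.

JN04gu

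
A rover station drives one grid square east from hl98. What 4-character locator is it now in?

Longitude square 9; +1 → 10, wraps to 0, carry into field.
Longitude field H = 7; +1 → 8 = I.
The latitude characters are unchanged.

IL08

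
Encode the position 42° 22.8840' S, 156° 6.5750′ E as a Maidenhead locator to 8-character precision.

QE87bo38

Shift to the Maidenhead origin (180°W, 90°S): lon 336.10958, lat 47.61860.
Field (20°×10°, letters A–R): lon ⌊336.10958/20⌋ = 16 → Q; lat ⌊47.61860/10⌋ = 4 → E.
Square (2°×1°, digits 0–9): lon ⌊16.10958/2⌋ = 8; lat ⌊7.61860/1⌋ = 7.
Subsquare (5′×2.5′, letters a–x): lon ⌊0.10958/0.0833333⌋ = 1 → b; lat ⌊0.61860/0.0416667⌋ = 14 → o.
Extended square (30″×15″, digits 0–9): lon ⌊0.02625/0.00833333⌋ = 3; lat ⌊0.03527/0.00416667⌋ = 8.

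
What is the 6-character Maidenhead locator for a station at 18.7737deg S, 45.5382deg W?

GH71ff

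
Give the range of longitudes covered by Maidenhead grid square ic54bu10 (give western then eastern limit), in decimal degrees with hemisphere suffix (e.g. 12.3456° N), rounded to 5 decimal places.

Field I=8, C=2: +8·20° lon, +2·10° lat → SW at lon -20°, lat -70°.
Square 5, 4: +5·2° lon, +4·1° lat → SW at lon -10°, lat -66°.
Subsquare b=1, u=20: +1·0.0833333° lon, +20·0.0416667° lat → SW at lon -9.91667°, lat -65.1667°.
Extended square 1, 0: +1·0.00833333° lon, +0·0.00416667° lat → SW at lon -9.90833°, lat -65.1667°.
Cell spans 0.00833333° lon × 0.00416667° lat.
west 9.90833° W, east 9.90000° W.

9.90833° W, 9.90000° W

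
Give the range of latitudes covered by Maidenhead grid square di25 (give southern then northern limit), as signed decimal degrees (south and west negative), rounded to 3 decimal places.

-5.000, -4.000

Field D=3, I=8: +3·20° lon, +8·10° lat → SW at lon -120°, lat -10°.
Square 2, 5: +2·2° lon, +5·1° lat → SW at lon -116°, lat -5°.
Cell spans 2° lon × 1° lat.
south -5.000, north -4.000.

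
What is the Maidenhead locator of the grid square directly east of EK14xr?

Longitude subsquare x = 23; +1 → 24, wraps to 0 = a, carry into square.
Longitude square 1; +1 → 2.
The latitude characters are unchanged.

EK24ar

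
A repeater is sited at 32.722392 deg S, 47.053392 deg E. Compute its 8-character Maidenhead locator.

LF37mg66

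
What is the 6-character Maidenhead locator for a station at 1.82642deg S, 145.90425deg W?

BI78be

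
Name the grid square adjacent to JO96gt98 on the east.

JO96ht08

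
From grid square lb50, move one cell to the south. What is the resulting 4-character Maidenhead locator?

LA59

Latitude square 0; −1 → -1, wraps to 9, carry into field.
Latitude field B = 1; −1 → 0 = A.
The longitude characters are unchanged.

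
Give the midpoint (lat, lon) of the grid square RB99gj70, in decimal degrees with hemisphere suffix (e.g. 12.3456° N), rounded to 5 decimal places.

Field R=17, B=1: +17·20° lon, +1·10° lat → SW at lon 160°, lat -80°.
Square 9, 9: +9·2° lon, +9·1° lat → SW at lon 178°, lat -71°.
Subsquare g=6, j=9: +6·0.0833333° lon, +9·0.0416667° lat → SW at lon 178.5°, lat -70.625°.
Extended square 7, 0: +7·0.00833333° lon, +0·0.00416667° lat → SW at lon 178.558°, lat -70.625°.
Cell spans 0.00833333° lon × 0.00416667° lat. Centre is SW corner plus half of each.
latitude 70.62292° S, longitude 178.56250° E.

70.62292° S, 178.56250° E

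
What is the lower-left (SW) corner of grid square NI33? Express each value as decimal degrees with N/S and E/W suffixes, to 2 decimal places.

Field N=13, I=8: +13·20° lon, +8·10° lat → SW at lon 80°, lat -10°.
Square 3, 3: +3·2° lon, +3·1° lat → SW at lon 86°, lat -7°.
latitude 7.00° S, longitude 86.00° E.

7.00° S, 86.00° E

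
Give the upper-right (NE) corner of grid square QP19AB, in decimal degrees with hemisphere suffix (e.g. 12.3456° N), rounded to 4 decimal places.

Field Q=16, P=15: +16·20° lon, +15·10° lat → SW at lon 140°, lat 60°.
Square 1, 9: +1·2° lon, +9·1° lat → SW at lon 142°, lat 69°.
Subsquare a=0, b=1: +0·0.0833333° lon, +1·0.0416667° lat → SW at lon 142°, lat 69.0417°.
Cell spans 0.0833333° lon × 0.0416667° lat. NE corner is SW corner plus one full cell.
latitude 69.0833° N, longitude 142.0833° E.

69.0833° N, 142.0833° E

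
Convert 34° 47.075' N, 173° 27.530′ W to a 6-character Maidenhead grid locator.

Shift to the Maidenhead origin (180°W, 90°S): lon 6.5412, lat 124.7846.
Field: lon ⌊6.5412/20⌋ = 0 → A; lat ⌊124.7846/10⌋ = 12 → M.
Square: lon ⌊6.5412/2⌋ = 3; lat ⌊4.7846/1⌋ = 4.
Subsquare: lon ⌊0.5412/0.0833333⌋ = 6 → g; lat ⌊0.7846/0.0416667⌋ = 18 → s.

AM34gs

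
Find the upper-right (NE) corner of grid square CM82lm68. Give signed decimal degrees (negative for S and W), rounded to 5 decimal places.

Field C=2, M=12: +2·20° lon, +12·10° lat → SW at lon -140°, lat 30°.
Square 8, 2: +8·2° lon, +2·1° lat → SW at lon -124°, lat 32°.
Subsquare l=11, m=12: +11·0.0833333° lon, +12·0.0416667° lat → SW at lon -123.083°, lat 32.5°.
Extended square 6, 8: +6·0.00833333° lon, +8·0.00416667° lat → SW at lon -123.033°, lat 32.5333°.
Cell spans 0.00833333° lon × 0.00416667° lat. NE corner is SW corner plus one full cell.
latitude 32.53750, longitude -123.02500.

32.53750, -123.02500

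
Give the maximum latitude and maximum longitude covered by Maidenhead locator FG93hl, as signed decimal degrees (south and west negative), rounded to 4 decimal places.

Field F=5, G=6: +5·20° lon, +6·10° lat → SW at lon -80°, lat -30°.
Square 9, 3: +9·2° lon, +3·1° lat → SW at lon -62°, lat -27°.
Subsquare h=7, l=11: +7·0.0833333° lon, +11·0.0416667° lat → SW at lon -61.4167°, lat -26.5417°.
Cell spans 0.0833333° lon × 0.0416667° lat. NE corner is SW corner plus one full cell.
latitude -26.5000, longitude -61.3333.

-26.5000, -61.3333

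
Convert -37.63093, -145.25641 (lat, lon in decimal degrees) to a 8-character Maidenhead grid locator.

BF72ii98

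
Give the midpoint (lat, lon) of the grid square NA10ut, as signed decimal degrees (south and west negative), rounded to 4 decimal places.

Field N=13, A=0: +13·20° lon, +0·10° lat → SW at lon 80°, lat -90°.
Square 1, 0: +1·2° lon, +0·1° lat → SW at lon 82°, lat -90°.
Subsquare u=20, t=19: +20·0.0833333° lon, +19·0.0416667° lat → SW at lon 83.6667°, lat -89.2083°.
Cell spans 0.0833333° lon × 0.0416667° lat. Centre is SW corner plus half of each.
latitude -89.1875, longitude 83.7083.

-89.1875, 83.7083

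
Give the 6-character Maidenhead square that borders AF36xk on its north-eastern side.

Longitude subsquare x = 23; +1 → 24, wraps to 0 = a, carry into square.
Longitude square 3; +1 → 4.
Latitude subsquare k = 10; +1 → 11 = l.

AF46al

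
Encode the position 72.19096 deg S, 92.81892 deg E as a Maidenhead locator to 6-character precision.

NB67jt

Shift to the Maidenhead origin (180°W, 90°S): lon 272.8189, lat 17.8090.
Field: lon ⌊272.8189/20⌋ = 13 → N; lat ⌊17.8090/10⌋ = 1 → B.
Square: lon ⌊12.8189/2⌋ = 6; lat ⌊7.8090/1⌋ = 7.
Subsquare: lon ⌊0.8189/0.0833333⌋ = 9 → j; lat ⌊0.8090/0.0416667⌋ = 19 → t.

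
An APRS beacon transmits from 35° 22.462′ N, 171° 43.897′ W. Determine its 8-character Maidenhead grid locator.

AM45di29

Offset from 180°W / 90°S: lon 8.26838°, lat 125.37437°.
Field: lon ⌊8.26838/20⌋ = 0 → A; lat ⌊125.37437/10⌋ = 12 → M.
Square: lon ⌊8.26838/2⌋ = 4; lat ⌊5.37437/1⌋ = 5.
Subsquare: lon ⌊0.26838/0.0833333⌋ = 3 → d; lat ⌊0.37437/0.0416667⌋ = 8 → i.
Extended square: lon ⌊0.01838/0.00833333⌋ = 2; lat ⌊0.04103/0.00416667⌋ = 9.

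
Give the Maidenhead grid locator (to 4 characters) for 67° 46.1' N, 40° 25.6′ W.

GP97

Offset from 180°W / 90°S: lon 139.57°, lat 157.77°.
Field: 139.57/20 → 6 → G, 157.77/10 → 15 → P; chars GP.
Square: 19.57/2 → 9, 7.77/1 → 7; chars 97.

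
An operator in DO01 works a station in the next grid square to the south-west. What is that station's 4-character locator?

Longitude square 0; −1 → -1, wraps to 9, carry into field.
Longitude field D = 3; −1 → 2 = C.
Latitude square 1; −1 → 0.

CO90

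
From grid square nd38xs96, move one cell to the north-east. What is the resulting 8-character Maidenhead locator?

Longitude extended square 9; +1 → 10, wraps to 0, carry into subsquare.
Longitude subsquare x = 23; +1 → 24, wraps to 0 = a, carry into square.
Longitude square 3; +1 → 4.
Latitude extended square 6; +1 → 7.

ND48as07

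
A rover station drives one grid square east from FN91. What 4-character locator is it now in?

GN01

Longitude square 9; +1 → 10, wraps to 0, carry into field.
Longitude field F = 5; +1 → 6 = G.
The latitude characters are unchanged.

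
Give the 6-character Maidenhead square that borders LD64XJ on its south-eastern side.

LD74ai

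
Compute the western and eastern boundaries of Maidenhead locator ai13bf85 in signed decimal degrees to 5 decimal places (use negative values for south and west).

-177.85000, -177.84167

Field A=0, I=8: +0·20° lon, +8·10° lat → SW at lon -180°, lat -10°.
Square 1, 3: +1·2° lon, +3·1° lat → SW at lon -178°, lat -7°.
Subsquare b=1, f=5: +1·0.0833333° lon, +5·0.0416667° lat → SW at lon -177.917°, lat -6.79167°.
Extended square 8, 5: +8·0.00833333° lon, +5·0.00416667° lat → SW at lon -177.85°, lat -6.77083°.
Cell spans 0.00833333° lon × 0.00416667° lat.
west -177.85000, east -177.84167.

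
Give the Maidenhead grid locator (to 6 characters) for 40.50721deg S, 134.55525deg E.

Shift to the Maidenhead origin (180°W, 90°S): lon 314.5553, lat 49.4928.
Field: 314.5553/20 → 15 → P, 49.4928/10 → 4 → E; chars PE.
Square: 14.5553/2 → 7, 9.4928/1 → 9; chars 79.
Subsquare: 0.5553/0.0833333 → 6 → g, 0.4928/0.0416667 → 11 → l; chars gl.

PE79gl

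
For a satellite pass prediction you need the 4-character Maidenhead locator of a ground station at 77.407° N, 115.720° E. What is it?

OQ77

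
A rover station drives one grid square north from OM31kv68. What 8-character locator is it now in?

OM31kv69

Latitude extended square 8; +1 → 9.
The longitude characters are unchanged.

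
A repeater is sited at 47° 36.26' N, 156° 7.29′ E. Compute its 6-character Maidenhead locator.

Offset from 180°W / 90°S: lon 336.1215°, lat 137.6043°.
Field: lon ⌊336.1215/20⌋ = 16 → Q; lat ⌊137.6043/10⌋ = 13 → N.
Square: lon ⌊16.1215/2⌋ = 8; lat ⌊7.6043/1⌋ = 7.
Subsquare: lon ⌊0.1215/0.0833333⌋ = 1 → b; lat ⌊0.6043/0.0416667⌋ = 14 → o.

QN87bo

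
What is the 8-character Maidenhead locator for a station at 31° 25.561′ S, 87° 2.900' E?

Add 180° to longitude and 90° to latitude: 267.04833, 58.57398.
Field: lon ⌊267.04833/20⌋ = 13 → N; lat ⌊58.57398/10⌋ = 5 → F.
Square: lon ⌊7.04833/2⌋ = 3; lat ⌊8.57398/1⌋ = 8.
Subsquare: lon ⌊1.04833/0.0833333⌋ = 12 → m; lat ⌊0.57398/0.0416667⌋ = 13 → n.
Extended square: lon ⌊0.04833/0.00833333⌋ = 5; lat ⌊0.03232/0.00416667⌋ = 7.

NF38mn57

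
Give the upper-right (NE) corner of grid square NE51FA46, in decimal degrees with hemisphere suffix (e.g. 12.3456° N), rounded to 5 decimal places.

Field N=13, E=4: +13·20° lon, +4·10° lat → SW at lon 80°, lat -50°.
Square 5, 1: +5·2° lon, +1·1° lat → SW at lon 90°, lat -49°.
Subsquare f=5, a=0: +5·0.0833333° lon, +0·0.0416667° lat → SW at lon 90.4167°, lat -49°.
Extended square 4, 6: +4·0.00833333° lon, +6·0.00416667° lat → SW at lon 90.45°, lat -48.975°.
Cell spans 0.00833333° lon × 0.00416667° lat. NE corner is SW corner plus one full cell.
latitude 48.97083° S, longitude 90.45833° E.

48.97083° S, 90.45833° E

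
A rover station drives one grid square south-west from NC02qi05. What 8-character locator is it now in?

NC02pi94

Longitude extended square 0; −1 → -1, wraps to 9, carry into subsquare.
Longitude subsquare q = 16; −1 → 15 = p.
Latitude extended square 5; −1 → 4.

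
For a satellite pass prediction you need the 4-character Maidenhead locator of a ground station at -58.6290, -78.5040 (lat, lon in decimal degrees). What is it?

FD01

Add 180° to longitude and 90° to latitude: 101.50, 31.37.
Field (20°×10°, letters A–R): lon ⌊101.50/20⌋ = 5 → F; lat ⌊31.37/10⌋ = 3 → D.
Square (2°×1°, digits 0–9): lon ⌊1.50/2⌋ = 0; lat ⌊1.37/1⌋ = 1.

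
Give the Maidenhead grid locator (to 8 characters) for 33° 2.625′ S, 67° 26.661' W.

Offset from 180°W / 90°S: lon 112.55565°, lat 56.95625°.
Field: 112.55565/20 → 5 → F, 56.95625/10 → 5 → F; chars FF.
Square: 12.55565/2 → 6, 6.95625/1 → 6; chars 66.
Subsquare: 0.55565/0.0833333 → 6 → g, 0.95625/0.0416667 → 22 → w; chars gw.
Extended square: 0.05565/0.00833333 → 6, 0.03958/0.00416667 → 9; chars 69.

FF66gw69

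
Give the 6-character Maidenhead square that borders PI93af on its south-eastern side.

Longitude subsquare a = 0; +1 → 1 = b.
Latitude subsquare f = 5; −1 → 4 = e.

PI93be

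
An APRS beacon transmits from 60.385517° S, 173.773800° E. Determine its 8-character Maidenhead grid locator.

RC69vo27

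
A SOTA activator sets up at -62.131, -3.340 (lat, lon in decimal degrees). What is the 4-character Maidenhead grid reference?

IC87

Add 180° to longitude and 90° to latitude: 176.66, 27.87.
Field: lon ⌊176.66/20⌋ = 8 → I; lat ⌊27.87/10⌋ = 2 → C.
Square: lon ⌊16.66/2⌋ = 8; lat ⌊7.87/1⌋ = 7.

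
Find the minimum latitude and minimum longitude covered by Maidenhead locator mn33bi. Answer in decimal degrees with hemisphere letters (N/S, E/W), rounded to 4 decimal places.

Field M=12, N=13: +12·20° lon, +13·10° lat → SW at lon 60°, lat 40°.
Square 3, 3: +3·2° lon, +3·1° lat → SW at lon 66°, lat 43°.
Subsquare b=1, i=8: +1·0.0833333° lon, +8·0.0416667° lat → SW at lon 66.0833°, lat 43.3333°.
latitude 43.3333° N, longitude 66.0833° E.

43.3333° N, 66.0833° E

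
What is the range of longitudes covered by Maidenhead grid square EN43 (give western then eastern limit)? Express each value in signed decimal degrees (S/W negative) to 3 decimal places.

Field E=4, N=13: +4·20° lon, +13·10° lat → SW at lon -100°, lat 40°.
Square 4, 3: +4·2° lon, +3·1° lat → SW at lon -92°, lat 43°.
Cell spans 2° lon × 1° lat.
west -92.000, east -90.000.

-92.000, -90.000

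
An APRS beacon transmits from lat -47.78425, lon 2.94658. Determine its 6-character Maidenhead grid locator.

Offset from 180°W / 90°S: lon 182.9466°, lat 42.2157°.
Field: 182.9466/20 → 9 → J, 42.2157/10 → 4 → E; chars JE.
Square: 2.9466/2 → 1, 2.2157/1 → 2; chars 12.
Subsquare: 0.9466/0.0833333 → 11 → l, 0.2157/0.0416667 → 5 → f; chars lf.

JE12lf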